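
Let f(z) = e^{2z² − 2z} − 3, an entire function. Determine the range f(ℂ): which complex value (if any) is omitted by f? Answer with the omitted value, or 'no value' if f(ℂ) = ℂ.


Little Picard bounds the complement of f(ℂ) to at most one point.
The exponent g(z) = 2z² − 2z is a nonconstant polynomial, hence surjective onto ℂ. So e^{g(z)} takes every value in {e^w : w ∈ ℂ} = ℂ ∖ {0}. Adding -3 shifts the range to ℂ ∖ {-3}. f omits exactly -3.

Omitted value: -3.


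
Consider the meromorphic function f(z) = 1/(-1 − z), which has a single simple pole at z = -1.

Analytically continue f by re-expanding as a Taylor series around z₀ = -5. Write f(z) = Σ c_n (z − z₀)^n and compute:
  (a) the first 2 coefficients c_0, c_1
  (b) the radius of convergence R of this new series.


Let w = z − z₀, so z = z₀ + w.
Then -1 − z = -1 − (z₀ + w) = (-1 − z₀) − w = 4 − w.
f(z) = 1/(4 − w) = (1/(4)) · 1/(1 − w/(4)) = Σ_{n≥0} w^n / (4)^(n+1).
So c_n = 1/(4)^(n+1):
  c_0 = 1/(4)^1 = 1/4.
  c_1 = 1/(4)^2 = 1/16.
The series is valid for |w/d| < 1, i.e. |z − z₀| < |d|.
Radius of convergence: R = |-1 − z₀| = |4| = 4 (distance from z₀ to the singularity z = -1).

c_0 = 1/4, c_1 = 1/16; R = 4.


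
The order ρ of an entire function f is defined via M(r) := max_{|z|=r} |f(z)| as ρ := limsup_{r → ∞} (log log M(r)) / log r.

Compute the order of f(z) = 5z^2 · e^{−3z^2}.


M(r) = max_{|z|=r} |5|·|z|^2·|e^{−3z^2}| = 5·r^2 · e^{3r^2} (the factors attain their maxima compatibly on |z|=r). Then log M(r) = log 5 + 2·log r + 3r^2, dominated by the last term, so log log M(r) ~ 2·log r. The polynomial factor 5z^2 contributes only a log r term and does not affect the order. ρ = 2.
Therefore ρ = 2.

Order ρ = 2.


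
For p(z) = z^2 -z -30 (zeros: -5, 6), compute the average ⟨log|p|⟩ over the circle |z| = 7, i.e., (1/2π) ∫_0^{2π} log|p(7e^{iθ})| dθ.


Zeros: -5, 6; r = 7.
Inside |z| < r: -5, 6. Outside (|z| ≥ r): ∅.
p(0) = -30, so log|p(0)| = log(30) = 3.4012.
Apply Jensen: I(r) = log|p(0)| + Σ_k log(r/|z_k|), summed over zeros inside |z| < r.
  log(r/|z_k|) for z_k = -5: log(7/5) = 0.3365
  log(r/|z_k|) for z_k = 6: log(7/6) = 0.1542
Sum over inside zeros: 0.4906.
I(r) = log|p(0)| + (inside sum) = 3.4012 + 0.4906 = 3.8918.
Closed form (all zeros inside, monic): I(r) = n·log(r) = 2·log(7) = 3.8918. ✓

I(r) ≈ 3.8918.


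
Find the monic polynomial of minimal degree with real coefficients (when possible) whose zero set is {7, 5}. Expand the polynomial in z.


The polynomial is p(z) = ∏_{α ∈ S} (z − α), where S = {7, 5}.
Expanding the product yields: p(z) = z^2 -12·z + 35.
The resulting polynomial has degree 2 and real coefficients as required.

p(z) = z^2 -12·z + 35.


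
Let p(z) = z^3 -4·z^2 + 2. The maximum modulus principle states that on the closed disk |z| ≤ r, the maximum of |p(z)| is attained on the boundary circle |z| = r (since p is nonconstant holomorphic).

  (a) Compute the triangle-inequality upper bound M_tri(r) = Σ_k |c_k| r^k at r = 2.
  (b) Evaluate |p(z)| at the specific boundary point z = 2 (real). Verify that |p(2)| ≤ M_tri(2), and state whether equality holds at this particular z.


Coefficients: c_0 = 2, c_1 = 0, c_2 = -4, c_3 = 1. Radius r = 2.
Part (a). Triangle bound: M_tri(r) = Σ_k |c_k| r^k
  = |2|·2^0 + |0|·2^1 + |-4|·2^2 + |1|·2^3
  = 2 + 0 + 16 + 8 = 26.
This bounds M(r) := max_{|z|=r} |p(z)| from above; equality holds iff all terms c_k z^k can be made to align in phase at a single z on |z|=r.
Part (b). At z = 2 (real, on the circle |z| = r):
  p(2) = (2)·2^0 + (0)·2^1 + (-4)·2^2 + (1)·2^3 = -6.
  |p(2)| = 6.
Check: |p(2)| = 6 ≤ 26 = M_tri(2). ✓ Equality does not hold at z = 2 (the coefficients have mixed signs, so the terms do not all align in phase there).

M_tri(2) = 26; |p(2)| = 6; equality at z=2: no.


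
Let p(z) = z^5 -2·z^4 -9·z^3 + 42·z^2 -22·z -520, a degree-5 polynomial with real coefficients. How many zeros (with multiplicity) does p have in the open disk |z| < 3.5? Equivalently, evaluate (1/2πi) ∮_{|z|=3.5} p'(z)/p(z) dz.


The zeros of p are: (2 + 3i), (2 - 3i), (-3 + 1i), (-3 - 1i), 4.
Their magnitudes are: 3.606, 3.606, 3.162, 3.162, 4.
Zeros with |z| < R = 3.5: (-3 + 1i), (-3 - 1i).
Count = 2.
By the argument principle, (1/2πi) ∮_{|z|=R} p'(z)/p(z) dz equals exactly this count.

Number of zeros inside |z| < 3.5: 2.


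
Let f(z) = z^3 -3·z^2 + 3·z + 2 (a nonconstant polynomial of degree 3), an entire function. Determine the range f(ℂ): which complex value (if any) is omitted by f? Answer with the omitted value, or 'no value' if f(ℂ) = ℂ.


Little Picard bounds the complement of f(ℂ) to at most one point.
For every w ∈ ℂ, the equation p(z) − w = 0 is a nonconstant polynomial in z and hence has at least one root by the fundamental theorem of algebra. So p is surjective onto ℂ, omitting no value.

Omitted value: no value.


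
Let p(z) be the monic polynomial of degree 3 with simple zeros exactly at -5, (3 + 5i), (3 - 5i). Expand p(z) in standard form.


The polynomial is p(z) = ∏_{α ∈ S} (z − α), where S = {-5, (3 + 5i), (3 - 5i)}.
Expanding the product yields: p(z) = z^3 -z^2 + 4·z + 170.
Note conjugate pairs combine to real quadratics: (z − (3+5i))(z − (3−5i)) = z² − 6z + 34.
The resulting polynomial has degree 3 and real coefficients as required.

p(z) = z^3 -z^2 + 4·z + 170.


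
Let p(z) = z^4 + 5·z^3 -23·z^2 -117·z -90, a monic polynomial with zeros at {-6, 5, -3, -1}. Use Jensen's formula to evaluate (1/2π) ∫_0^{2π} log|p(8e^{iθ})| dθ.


Zeros: -6, -3, -1, 5; r = 8.
Inside |z| < r: -6, -3, -1, 5. Outside (|z| ≥ r): ∅.
p(0) = -90, so log|p(0)| = log(90) = 4.4998.
Apply Jensen: I(r) = log|p(0)| + Σ_k log(r/|z_k|), summed over zeros inside |z| < r.
  log(r/|z_k|) for z_k = -6: log(8/6) = 0.2877
  log(r/|z_k|) for z_k = 5: log(8/5) = 0.4700
  log(r/|z_k|) for z_k = -3: log(8/3) = 0.9808
  log(r/|z_k|) for z_k = -1: log(8/1) = 2.0794
Sum over inside zeros: 3.8180.
I(r) = log|p(0)| + (inside sum) = 4.4998 + 3.8180 = 8.3178.
Closed form (all zeros inside, monic): I(r) = n·log(r) = 4·log(8) = 8.3178. ✓

I(r) ≈ 8.3178.


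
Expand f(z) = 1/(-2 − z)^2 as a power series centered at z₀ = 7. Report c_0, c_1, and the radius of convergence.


Let w = z − z₀, so z = z₀ + w.
Then -2 − z = -2 − (z₀ + w) = (-2 − z₀) − w = -9 − w.
f(z) = 1/(-9 − w)^2 = (1/(-9)^2) · (1 − w/(-9))^{−2}.
By the binomial series (1−u)^{−2} = Σ_{n≥0} C(n+1, 1) u^n for |u|<1, with u = w/(-9):
  c_n = C(n+1, 1) / (-9)^(n+2).
  c_0 = 1/(-9)^2 = 1/81.
  c_1 = 2/(-9)^3 = -2/729.
The series is valid for |w/d| < 1, i.e. |z − z₀| < |d|.
Radius of convergence: R = |-2 − z₀| = |-9| = 9 (distance from z₀ to the singularity z = -2).

c_0 = 1/81, c_1 = -2/729; R = 9.


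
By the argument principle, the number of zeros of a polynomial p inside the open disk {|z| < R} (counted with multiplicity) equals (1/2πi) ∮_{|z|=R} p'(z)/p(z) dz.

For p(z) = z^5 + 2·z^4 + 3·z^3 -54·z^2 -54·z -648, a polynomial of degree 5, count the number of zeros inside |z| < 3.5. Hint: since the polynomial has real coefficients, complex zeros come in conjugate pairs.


The zeros of p are: (0 + 3i), (0 - 3i), 4, (-3 + 3i), (-3 - 3i).
Their magnitudes are: 3, 3, 4, 4.243, 4.243.
Zeros with |z| < R = 3.5: (0 + 3i), (0 - 3i).
Count = 2.
By the argument principle, (1/2πi) ∮_{|z|=R} p'(z)/p(z) dz equals exactly this count.

Number of zeros inside |z| < 3.5: 2.


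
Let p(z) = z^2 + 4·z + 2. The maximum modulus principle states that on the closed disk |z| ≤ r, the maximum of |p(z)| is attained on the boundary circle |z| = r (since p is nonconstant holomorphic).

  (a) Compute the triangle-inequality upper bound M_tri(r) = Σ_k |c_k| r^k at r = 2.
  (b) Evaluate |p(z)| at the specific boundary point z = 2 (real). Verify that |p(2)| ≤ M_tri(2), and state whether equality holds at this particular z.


Coefficients: c_0 = 2, c_1 = 4, c_2 = 1. Radius r = 2.
Part (a). Triangle bound: M_tri(r) = Σ_k |c_k| r^k
  = |2|·2^0 + |4|·2^1 + |1|·2^2
  = 2 + 8 + 4 = 14.
This bounds M(r) := max_{|z|=r} |p(z)| from above; equality holds iff all terms c_k z^k can be made to align in phase at a single z on |z|=r.
Part (b). At z = 2 (real, on the circle |z| = r):
  p(2) = (2)·2^0 + (4)·2^1 + (1)·2^2 = 14.
  |p(2)| = 14.
Since all nonzero coefficients share the same sign, |p(2)| = 14 = M_tri(2); the triangle bound is attained at z = 2, so in fact M(r) = 14.

M_tri(2) = 14; |p(2)| = 14; equality at z=2: yes.


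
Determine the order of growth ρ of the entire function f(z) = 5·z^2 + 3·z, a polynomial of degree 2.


|f(z)| ≤ Σ|c_k|·r^k = O(r^2) as r → ∞. Polynomial growth is O(e^{r^ε}) for every ε > 0 (since r^2/e^{r^ε} → 0), so ρ ≤ ε for all ε > 0, i.e. ρ = 0. Every nonconstant polynomial has order 0.
Therefore ρ = 0.

Order ρ = 0.


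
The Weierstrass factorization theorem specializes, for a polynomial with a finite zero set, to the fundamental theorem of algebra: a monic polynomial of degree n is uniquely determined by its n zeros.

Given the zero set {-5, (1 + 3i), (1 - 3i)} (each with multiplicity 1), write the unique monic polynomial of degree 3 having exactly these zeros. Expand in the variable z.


The polynomial is p(z) = ∏_{α ∈ S} (z − α), where S = {-5, (1 + 3i), (1 - 3i)}.
Expanding the product yields: p(z) = z^3 + 3·z^2 + 50.
Note conjugate pairs combine to real quadratics: (z − (1+3i))(z − (1−3i)) = z² − 2z + 10.
The resulting polynomial has degree 3 and real coefficients as required.

p(z) = z^3 + 3·z^2 + 50.


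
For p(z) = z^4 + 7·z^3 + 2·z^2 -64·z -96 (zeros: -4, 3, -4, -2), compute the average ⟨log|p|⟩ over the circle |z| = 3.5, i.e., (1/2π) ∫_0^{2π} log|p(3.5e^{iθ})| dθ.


Zeros: -4, -4, -2, 3; r = 3.5.
Inside |z| < r: -2, 3. Outside (|z| ≥ r): -4, -4.
p(0) = -96, so log|p(0)| = log(96) = 4.5643.
Apply Jensen: I(r) = log|p(0)| + Σ_k log(r/|z_k|), summed over zeros inside |z| < r.
  log(r/|z_k|) for z_k = 3: log(3.5/3) = 0.1542
  log(r/|z_k|) for z_k = -2: log(3.5/2) = 0.5596
  Outside zeros (-4, -4) contribute nothing to the Jensen sum.
Sum over inside zeros: 0.7138.
I(r) = log|p(0)| + (inside sum) = 4.5643 + 0.7138 = 5.2781.
Note: since some zeros are outside |z| ≤ r, the simplified n·log(r) form does NOT apply — only the inside zeros contribute.

I(r) ≈ 5.2781.


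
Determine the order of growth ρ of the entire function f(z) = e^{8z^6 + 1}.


|e^{8z^6 + 1}| = e^{Re(8·z^6) + 1} ≤ e^{8|z|^6 + 1} = e^{8r^6 + 1} on |z| = r, so ρ ≤ 6. Choosing z on |z|=r so that 8·z^6 is real positive (always possible by picking arg z appropriately) gives |f(z)| = e^{8r^6 + 1}, matching the bound. The additive constant 1 does not affect log log M(r) ~ 6·log r. Hence ρ = 6.
Therefore ρ = 6.

Order ρ = 6.


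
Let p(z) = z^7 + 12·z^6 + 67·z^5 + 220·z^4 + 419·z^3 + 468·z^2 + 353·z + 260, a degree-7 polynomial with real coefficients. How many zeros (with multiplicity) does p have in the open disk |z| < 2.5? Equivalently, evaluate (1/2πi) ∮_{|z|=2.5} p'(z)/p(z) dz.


The zeros of p are: (-2 + 1i), (-2 - 1i), -4, (0 + 1i), (0 - 1i), (-2 + 3i), (-2 - 3i).
Their magnitudes are: 2.236, 2.236, 4, 1, 1, 3.606, 3.606.
Zeros with |z| < R = 2.5: (-2 + 1i), (-2 - 1i), (0 + 1i), (0 - 1i).
Count = 4.
By the argument principle, (1/2πi) ∮_{|z|=R} p'(z)/p(z) dz equals exactly this count.

Number of zeros inside |z| < 2.5: 4.


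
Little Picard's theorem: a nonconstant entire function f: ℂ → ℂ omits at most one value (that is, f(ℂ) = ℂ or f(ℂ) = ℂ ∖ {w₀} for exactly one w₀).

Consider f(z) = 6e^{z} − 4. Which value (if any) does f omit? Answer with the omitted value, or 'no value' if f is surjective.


Little Picard bounds the complement of f(ℂ) to at most one point.
e^{z} is never zero on ℂ, so 6·e^{z} takes every value in ℂ ∖ {0}. Adding -4 shifts the range to ℂ ∖ {-4}. Thus f omits exactly the value -4.

Omitted value: -4.


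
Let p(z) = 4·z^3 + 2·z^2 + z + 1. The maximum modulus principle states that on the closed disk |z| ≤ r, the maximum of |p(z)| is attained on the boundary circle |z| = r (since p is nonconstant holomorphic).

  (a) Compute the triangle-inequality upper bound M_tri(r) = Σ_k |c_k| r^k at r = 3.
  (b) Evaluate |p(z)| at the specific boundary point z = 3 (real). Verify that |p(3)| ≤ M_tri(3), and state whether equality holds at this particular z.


Coefficients: c_0 = 1, c_1 = 1, c_2 = 2, c_3 = 4. Radius r = 3.
Part (a). Triangle bound: M_tri(r) = Σ_k |c_k| r^k
  = |1|·3^0 + |1|·3^1 + |2|·3^2 + |4|·3^3
  = 1 + 3 + 18 + 108 = 130.
This bounds M(r) := max_{|z|=r} |p(z)| from above; equality holds iff all terms c_k z^k can be made to align in phase at a single z on |z|=r.
Part (b). At z = 3 (real, on the circle |z| = r):
  p(3) = (1)·3^0 + (1)·3^1 + (2)·3^2 + (4)·3^3 = 130.
  |p(3)| = 130.
Since all nonzero coefficients share the same sign, |p(3)| = 130 = M_tri(3); the triangle bound is attained at z = 3, so in fact M(r) = 130.

M_tri(3) = 130; |p(3)| = 130; equality at z=3: yes.


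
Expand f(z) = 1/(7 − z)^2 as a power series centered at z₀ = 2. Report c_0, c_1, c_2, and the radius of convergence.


Let w = z − z₀, so z = z₀ + w.
Then 7 − z = 7 − (z₀ + w) = (7 − z₀) − w = 5 − w.
f(z) = 1/(5 − w)^2 = (1/(5)^2) · (1 − w/(5))^{−2}.
By the binomial series (1−u)^{−2} = Σ_{n≥0} C(n+1, 1) u^n for |u|<1, with u = w/(5):
  c_n = C(n+1, 1) / (5)^(n+2).
  c_0 = 1/(5)^2 = 1/25.
  c_1 = 2/(5)^3 = 2/125.
  c_2 = 3/(5)^4 = 3/625.
The series is valid for |w/d| < 1, i.e. |z − z₀| < |d|.
Radius of convergence: R = |7 − z₀| = |5| = 5 (distance from z₀ to the singularity z = 7).

c_0 = 1/25, c_1 = 2/125, c_2 = 3/625; R = 5.


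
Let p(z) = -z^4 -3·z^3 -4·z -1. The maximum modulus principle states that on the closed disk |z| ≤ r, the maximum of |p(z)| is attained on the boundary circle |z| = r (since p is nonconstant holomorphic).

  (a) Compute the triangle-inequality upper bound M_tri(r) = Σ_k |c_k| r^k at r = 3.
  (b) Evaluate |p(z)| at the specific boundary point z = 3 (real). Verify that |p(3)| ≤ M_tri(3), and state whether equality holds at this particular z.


Coefficients: c_0 = -1, c_1 = -4, c_2 = 0, c_3 = -3, c_4 = -1. Radius r = 3.
Part (a). Triangle bound: M_tri(r) = Σ_k |c_k| r^k
  = |-1|·3^0 + |-4|·3^1 + |0|·3^2 + |-3|·3^3 + |-1|·3^4
  = 1 + 12 + 0 + 81 + 81 = 175.
This bounds M(r) := max_{|z|=r} |p(z)| from above; equality holds iff all terms c_k z^k can be made to align in phase at a single z on |z|=r.
Part (b). At z = 3 (real, on the circle |z| = r):
  p(3) = (-1)·3^0 + (-4)·3^1 + (0)·3^2 + (-3)·3^3 + (-1)·3^4 = -175.
  |p(3)| = 175.
Since all nonzero coefficients share the same sign, |p(3)| = 175 = M_tri(3); the triangle bound is attained at z = 3, so in fact M(r) = 175.

M_tri(3) = 175; |p(3)| = 175; equality at z=3: yes.


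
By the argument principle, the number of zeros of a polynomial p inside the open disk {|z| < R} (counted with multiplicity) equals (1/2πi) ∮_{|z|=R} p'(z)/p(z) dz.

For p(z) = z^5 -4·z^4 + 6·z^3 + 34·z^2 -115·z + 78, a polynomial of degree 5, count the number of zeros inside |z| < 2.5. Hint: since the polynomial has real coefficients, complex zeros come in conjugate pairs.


The zeros of p are: 1, (2 + 3i), (2 - 3i), 2, -3.
Their magnitudes are: 1, 3.606, 3.606, 2, 3.
Zeros with |z| < R = 2.5: 1, 2.
Count = 2.
By the argument principle, (1/2πi) ∮_{|z|=R} p'(z)/p(z) dz equals exactly this count.

Number of zeros inside |z| < 2.5: 2.


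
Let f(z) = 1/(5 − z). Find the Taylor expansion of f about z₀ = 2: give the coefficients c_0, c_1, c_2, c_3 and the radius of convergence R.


Let w = z − z₀, so z = z₀ + w.
Then 5 − z = 5 − (z₀ + w) = (5 − z₀) − w = 3 − w.
f(z) = 1/(3 − w) = (1/(3)) · 1/(1 − w/(3)) = Σ_{n≥0} w^n / (3)^(n+1).
So c_n = 1/(3)^(n+1):
  c_0 = 1/(3)^1 = 1/3.
  c_1 = 1/(3)^2 = 1/9.
  c_2 = 1/(3)^3 = 1/27.
  c_3 = 1/(3)^4 = 1/81.
The series is valid for |w/d| < 1, i.e. |z − z₀| < |d|.
Radius of convergence: R = |5 − z₀| = |3| = 3 (distance from z₀ to the singularity z = 5).

c_0 = 1/3, c_1 = 1/9, c_2 = 1/27, c_3 = 1/81; R = 3.


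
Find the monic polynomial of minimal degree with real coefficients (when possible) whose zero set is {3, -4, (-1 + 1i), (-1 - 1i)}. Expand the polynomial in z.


The polynomial is p(z) = ∏_{α ∈ S} (z − α), where S = {3, -4, (-1 + 1i), (-1 - 1i)}.
Expanding the product yields: p(z) = z^4 + 3·z^3 -8·z^2 -22·z -24.
Note conjugate pairs combine to real quadratics: (z − (-1+1i))(z − (-1−1i)) = z² + 2z + 2.
The resulting polynomial has degree 4 and real coefficients as required.

p(z) = z^4 + 3·z^3 -8·z^2 -22·z -24.


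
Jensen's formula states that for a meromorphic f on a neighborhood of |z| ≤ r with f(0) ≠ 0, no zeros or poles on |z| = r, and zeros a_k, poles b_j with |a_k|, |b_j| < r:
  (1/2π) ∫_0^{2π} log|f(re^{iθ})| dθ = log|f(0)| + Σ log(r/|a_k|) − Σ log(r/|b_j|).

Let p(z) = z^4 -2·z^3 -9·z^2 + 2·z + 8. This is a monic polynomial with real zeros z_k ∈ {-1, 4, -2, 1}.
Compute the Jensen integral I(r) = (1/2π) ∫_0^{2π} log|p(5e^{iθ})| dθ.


Zeros: -2, -1, 1, 4; r = 5.
Inside |z| < r: -2, -1, 1, 4. Outside (|z| ≥ r): ∅.
p(0) = 8, so log|p(0)| = log(8) = 2.0794.
Apply Jensen: I(r) = log|p(0)| + Σ_k log(r/|z_k|), summed over zeros inside |z| < r.
  log(r/|z_k|) for z_k = -1: log(5/1) = 1.6094
  log(r/|z_k|) for z_k = 4: log(5/4) = 0.2231
  log(r/|z_k|) for z_k = -2: log(5/2) = 0.9163
  log(r/|z_k|) for z_k = 1: log(5/1) = 1.6094
Sum over inside zeros: 4.3583.
I(r) = log|p(0)| + (inside sum) = 2.0794 + 4.3583 = 6.4378.
Closed form (all zeros inside, monic): I(r) = n·log(r) = 4·log(5) = 6.4378. ✓

I(r) ≈ 6.4378.


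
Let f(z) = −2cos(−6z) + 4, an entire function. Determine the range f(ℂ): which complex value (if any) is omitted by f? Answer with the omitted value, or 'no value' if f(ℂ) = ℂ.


Little Picard bounds the complement of f(ℂ) to at most one point.
cos is entire and surjective onto ℂ: for every w ∈ ℂ, cos(ζ) = w has a solution ζ ∈ ℂ (e.g., via the complex inverse arccos). With ζ = −6z this gives z = ζ/(-6). Then -2·cos(−6z) takes every value in -2·ℂ = ℂ, and adding 4 is a bijection of ℂ. So f is surjective and omits no value. (Note: only on the real line is cos bounded by [−1, 1].)

Omitted value: no value.


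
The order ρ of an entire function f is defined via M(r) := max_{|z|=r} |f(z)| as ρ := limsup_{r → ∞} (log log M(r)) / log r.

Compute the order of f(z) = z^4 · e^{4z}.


M(r) = max_{|z|=r} |1|·|z|^4·|e^{4z}| = 1·r^4 · e^{4r^1} (the factors attain their maxima compatibly on |z|=r). Then log M(r) = log 1 + 4·log r + 4r^1, dominated by the last term, so log log M(r) ~ 1·log r. The polynomial factor 1z^4 contributes only a log r term and does not affect the order. ρ = 1.
Therefore ρ = 1.

Order ρ = 1.


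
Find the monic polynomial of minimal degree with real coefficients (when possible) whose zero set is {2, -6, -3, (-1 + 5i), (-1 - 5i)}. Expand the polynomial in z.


The polynomial is p(z) = ∏_{α ∈ S} (z − α), where S = {2, -6, -3, (-1 + 5i), (-1 - 5i)}.
Expanding the product yields: p(z) = z^5 + 9·z^4 + 40·z^3 + 146·z^2 -72·z -936.
Note conjugate pairs combine to real quadratics: (z − (-1+5i))(z − (-1−5i)) = z² + 2z + 26.
The resulting polynomial has degree 5 and real coefficients as required.

p(z) = z^5 + 9·z^4 + 40·z^3 + 146·z^2 -72·z -936.


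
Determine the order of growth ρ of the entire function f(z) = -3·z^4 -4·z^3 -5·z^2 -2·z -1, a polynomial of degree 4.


|f(z)| ≤ Σ|c_k|·r^k = O(r^4) as r → ∞. Polynomial growth is O(e^{r^ε}) for every ε > 0 (since r^4/e^{r^ε} → 0), so ρ ≤ ε for all ε > 0, i.e. ρ = 0. Every nonconstant polynomial has order 0.
Therefore ρ = 0.

Order ρ = 0.


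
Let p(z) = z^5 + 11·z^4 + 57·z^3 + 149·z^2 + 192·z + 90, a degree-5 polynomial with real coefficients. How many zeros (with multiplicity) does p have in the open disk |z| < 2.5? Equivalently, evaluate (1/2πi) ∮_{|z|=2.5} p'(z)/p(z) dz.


The zeros of p are: (-2 + 1i), (-2 - 1i), -1, (-3 + 3i), (-3 - 3i).
Their magnitudes are: 2.236, 2.236, 1, 4.243, 4.243.
Zeros with |z| < R = 2.5: (-2 + 1i), (-2 - 1i), -1.
Count = 3.
By the argument principle, (1/2πi) ∮_{|z|=R} p'(z)/p(z) dz equals exactly this count.

Number of zeros inside |z| < 2.5: 3.


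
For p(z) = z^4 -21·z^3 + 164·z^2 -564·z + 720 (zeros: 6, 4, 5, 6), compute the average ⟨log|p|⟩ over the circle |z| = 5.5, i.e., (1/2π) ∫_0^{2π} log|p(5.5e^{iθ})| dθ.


Zeros: 4, 5, 6, 6; r = 5.5.
Inside |z| < r: 4, 5. Outside (|z| ≥ r): 6, 6.
p(0) = 720, so log|p(0)| = log(720) = 6.5793.
Apply Jensen: I(r) = log|p(0)| + Σ_k log(r/|z_k|), summed over zeros inside |z| < r.
  log(r/|z_k|) for z_k = 4: log(5.5/4) = 0.3185
  log(r/|z_k|) for z_k = 5: log(5.5/5) = 0.0953
  Outside zeros (6, 6) contribute nothing to the Jensen sum.
Sum over inside zeros: 0.4138.
I(r) = log|p(0)| + (inside sum) = 6.5793 + 0.4138 = 6.9930.
Note: since some zeros are outside |z| ≤ r, the simplified n·log(r) form does NOT apply — only the inside zeros contribute.

I(r) ≈ 6.9930.


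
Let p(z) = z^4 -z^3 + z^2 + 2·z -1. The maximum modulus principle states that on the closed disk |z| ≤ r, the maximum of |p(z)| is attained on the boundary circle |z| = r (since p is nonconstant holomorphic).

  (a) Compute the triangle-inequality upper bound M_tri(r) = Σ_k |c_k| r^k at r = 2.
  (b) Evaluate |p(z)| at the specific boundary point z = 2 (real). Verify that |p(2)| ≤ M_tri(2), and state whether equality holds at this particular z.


Coefficients: c_0 = -1, c_1 = 2, c_2 = 1, c_3 = -1, c_4 = 1. Radius r = 2.
Part (a). Triangle bound: M_tri(r) = Σ_k |c_k| r^k
  = |-1|·2^0 + |2|·2^1 + |1|·2^2 + |-1|·2^3 + |1|·2^4
  = 1 + 4 + 4 + 8 + 16 = 33.
This bounds M(r) := max_{|z|=r} |p(z)| from above; equality holds iff all terms c_k z^k can be made to align in phase at a single z on |z|=r.
Part (b). At z = 2 (real, on the circle |z| = r):
  p(2) = (-1)·2^0 + (2)·2^1 + (1)·2^2 + (-1)·2^3 + (1)·2^4 = 15.
  |p(2)| = 15.
Check: |p(2)| = 15 ≤ 33 = M_tri(2). ✓ Equality does not hold at z = 2 (the coefficients have mixed signs, so the terms do not all align in phase there).

M_tri(2) = 33; |p(2)| = 15; equality at z=2: no.


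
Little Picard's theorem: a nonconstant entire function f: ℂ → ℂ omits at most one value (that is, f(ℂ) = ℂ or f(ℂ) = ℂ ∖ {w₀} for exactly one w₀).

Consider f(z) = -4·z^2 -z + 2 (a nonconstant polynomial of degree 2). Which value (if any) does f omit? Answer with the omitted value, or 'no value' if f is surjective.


Little Picard bounds the complement of f(ℂ) to at most one point.
For every w ∈ ℂ, the equation p(z) − w = 0 is a nonconstant polynomial in z and hence has at least one root by the fundamental theorem of algebra. So p is surjective onto ℂ, omitting no value.

Omitted value: no value.


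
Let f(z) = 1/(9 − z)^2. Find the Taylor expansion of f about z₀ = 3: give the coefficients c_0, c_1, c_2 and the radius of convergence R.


Let w = z − z₀, so z = z₀ + w.
Then 9 − z = 9 − (z₀ + w) = (9 − z₀) − w = 6 − w.
f(z) = 1/(6 − w)^2 = (1/(6)^2) · (1 − w/(6))^{−2}.
By the binomial series (1−u)^{−2} = Σ_{n≥0} C(n+1, 1) u^n for |u|<1, with u = w/(6):
  c_n = C(n+1, 1) / (6)^(n+2).
  c_0 = 1/(6)^2 = 1/36.
  c_1 = 2/(6)^3 = 1/108.
  c_2 = 3/(6)^4 = 1/432.
The series is valid for |w/d| < 1, i.e. |z − z₀| < |d|.
Radius of convergence: R = |9 − z₀| = |6| = 6 (distance from z₀ to the singularity z = 9).

c_0 = 1/36, c_1 = 1/108, c_2 = 1/432; R = 6.


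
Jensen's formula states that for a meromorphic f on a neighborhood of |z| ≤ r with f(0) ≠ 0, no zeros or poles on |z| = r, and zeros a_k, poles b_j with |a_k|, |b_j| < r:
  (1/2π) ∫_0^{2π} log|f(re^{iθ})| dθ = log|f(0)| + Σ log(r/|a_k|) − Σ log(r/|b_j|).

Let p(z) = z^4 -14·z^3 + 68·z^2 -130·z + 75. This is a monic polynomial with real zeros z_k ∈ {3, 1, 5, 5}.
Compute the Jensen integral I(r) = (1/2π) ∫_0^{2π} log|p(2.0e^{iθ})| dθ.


Zeros: 1, 3, 5, 5; r = 2.0.
Inside |z| < r: 1. Outside (|z| ≥ r): 3, 5, 5.
p(0) = 75, so log|p(0)| = log(75) = 4.3175.
Apply Jensen: I(r) = log|p(0)| + Σ_k log(r/|z_k|), summed over zeros inside |z| < r.
  log(r/|z_k|) for z_k = 1: log(2.0/1) = 0.6931
  Outside zeros (3, 5, 5) contribute nothing to the Jensen sum.
Sum over inside zeros: 0.6931.
I(r) = log|p(0)| + (inside sum) = 4.3175 + 0.6931 = 5.0106.
Note: since some zeros are outside |z| ≤ r, the simplified n·log(r) form does NOT apply — only the inside zeros contribute.

I(r) ≈ 5.0106.


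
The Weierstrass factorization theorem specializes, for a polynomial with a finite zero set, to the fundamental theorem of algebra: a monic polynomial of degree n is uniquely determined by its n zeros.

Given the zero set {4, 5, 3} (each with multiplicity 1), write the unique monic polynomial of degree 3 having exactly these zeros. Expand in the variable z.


The polynomial is p(z) = ∏_{α ∈ S} (z − α), where S = {4, 5, 3}.
Expanding the product yields: p(z) = z^3 -12·z^2 + 47·z -60.
The resulting polynomial has degree 3 and real coefficients as required.

p(z) = z^3 -12·z^2 + 47·z -60.


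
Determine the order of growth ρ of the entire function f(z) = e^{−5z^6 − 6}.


|e^{−5z^6 − 6}| = e^{Re(-5·z^6) + -6} ≤ e^{5|z|^6 + -6} = e^{5r^6 + -6} on |z| = r, so ρ ≤ 6. Choosing z on |z|=r so that -5·z^6 is real positive (always possible by picking arg z appropriately) gives |f(z)| = e^{5r^6 + -6}, matching the bound. The additive constant -6 does not affect log log M(r) ~ 6·log r. Hence ρ = 6.
Therefore ρ = 6.

Order ρ = 6.


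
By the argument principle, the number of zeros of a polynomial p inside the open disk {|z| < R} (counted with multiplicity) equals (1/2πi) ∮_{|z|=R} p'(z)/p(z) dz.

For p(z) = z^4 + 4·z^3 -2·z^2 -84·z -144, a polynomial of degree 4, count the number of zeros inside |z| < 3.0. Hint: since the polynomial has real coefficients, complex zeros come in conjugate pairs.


The zeros of p are: 4, -2, (-3 + 3i), (-3 - 3i).
Their magnitudes are: 4, 2, 4.243, 4.243.
Zeros with |z| < R = 3.0: -2.
Count = 1.
By the argument principle, (1/2πi) ∮_{|z|=R} p'(z)/p(z) dz equals exactly this count.

Number of zeros inside |z| < 3.0: 1.


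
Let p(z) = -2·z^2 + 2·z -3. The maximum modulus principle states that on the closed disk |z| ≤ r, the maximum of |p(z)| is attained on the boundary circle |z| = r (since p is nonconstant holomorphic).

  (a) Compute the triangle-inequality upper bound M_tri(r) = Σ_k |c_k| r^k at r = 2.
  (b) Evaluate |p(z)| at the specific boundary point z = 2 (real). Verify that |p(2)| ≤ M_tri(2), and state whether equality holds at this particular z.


Coefficients: c_0 = -3, c_1 = 2, c_2 = -2. Radius r = 2.
Part (a). Triangle bound: M_tri(r) = Σ_k |c_k| r^k
  = |-3|·2^0 + |2|·2^1 + |-2|·2^2
  = 3 + 4 + 8 = 15.
This bounds M(r) := max_{|z|=r} |p(z)| from above; equality holds iff all terms c_k z^k can be made to align in phase at a single z on |z|=r.
Part (b). At z = 2 (real, on the circle |z| = r):
  p(2) = (-3)·2^0 + (2)·2^1 + (-2)·2^2 = -7.
  |p(2)| = 7.
Check: |p(2)| = 7 ≤ 15 = M_tri(2). ✓ Equality does not hold at z = 2 (the coefficients have mixed signs, so the terms do not all align in phase there).

M_tri(2) = 15; |p(2)| = 7; equality at z=2: no.


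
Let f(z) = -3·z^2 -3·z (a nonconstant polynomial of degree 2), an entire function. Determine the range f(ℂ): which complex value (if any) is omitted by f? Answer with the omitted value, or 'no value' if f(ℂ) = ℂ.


Little Picard bounds the complement of f(ℂ) to at most one point.
For every w ∈ ℂ, the equation p(z) − w = 0 is a nonconstant polynomial in z and hence has at least one root by the fundamental theorem of algebra. So p is surjective onto ℂ, omitting no value.

Omitted value: no value.


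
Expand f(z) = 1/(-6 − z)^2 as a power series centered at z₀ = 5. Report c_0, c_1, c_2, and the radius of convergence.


Let w = z − z₀, so z = z₀ + w.
Then -6 − z = -6 − (z₀ + w) = (-6 − z₀) − w = -11 − w.
f(z) = 1/(-11 − w)^2 = (1/(-11)^2) · (1 − w/(-11))^{−2}.
By the binomial series (1−u)^{−2} = Σ_{n≥0} C(n+1, 1) u^n for |u|<1, with u = w/(-11):
  c_n = C(n+1, 1) / (-11)^(n+2).
  c_0 = 1/(-11)^2 = 1/121.
  c_1 = 2/(-11)^3 = -2/1331.
  c_2 = 3/(-11)^4 = 3/14641.
The series is valid for |w/d| < 1, i.e. |z − z₀| < |d|.
Radius of convergence: R = |-6 − z₀| = |-11| = 11 (distance from z₀ to the singularity z = -6).

c_0 = 1/121, c_1 = -2/1331, c_2 = 3/14641; R = 11.


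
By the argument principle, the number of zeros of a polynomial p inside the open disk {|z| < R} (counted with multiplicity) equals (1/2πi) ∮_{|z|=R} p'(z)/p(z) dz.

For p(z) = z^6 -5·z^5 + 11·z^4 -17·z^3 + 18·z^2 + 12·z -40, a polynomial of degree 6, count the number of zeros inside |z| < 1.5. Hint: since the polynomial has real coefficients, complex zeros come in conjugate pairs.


The zeros of p are: (0 + 2i), (0 - 2i), -1, 2, (2 + 1i), (2 - 1i).
Their magnitudes are: 2, 2, 1, 2, 2.236, 2.236.
Zeros with |z| < R = 1.5: -1.
Count = 1.
By the argument principle, (1/2πi) ∮_{|z|=R} p'(z)/p(z) dz equals exactly this count.

Number of zeros inside |z| < 1.5: 1.


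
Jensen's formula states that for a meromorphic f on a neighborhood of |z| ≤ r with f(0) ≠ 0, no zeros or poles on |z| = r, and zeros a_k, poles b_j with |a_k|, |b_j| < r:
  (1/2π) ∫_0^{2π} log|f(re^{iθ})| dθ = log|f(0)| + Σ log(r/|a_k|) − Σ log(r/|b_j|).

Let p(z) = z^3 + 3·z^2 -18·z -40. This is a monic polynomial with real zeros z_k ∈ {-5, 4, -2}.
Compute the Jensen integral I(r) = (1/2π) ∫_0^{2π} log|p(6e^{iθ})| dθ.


Zeros: -5, -2, 4; r = 6.
Inside |z| < r: -5, -2, 4. Outside (|z| ≥ r): ∅.
p(0) = -40, so log|p(0)| = log(40) = 3.6889.
Apply Jensen: I(r) = log|p(0)| + Σ_k log(r/|z_k|), summed over zeros inside |z| < r.
  log(r/|z_k|) for z_k = -5: log(6/5) = 0.1823
  log(r/|z_k|) for z_k = 4: log(6/4) = 0.4055
  log(r/|z_k|) for z_k = -2: log(6/2) = 1.0986
Sum over inside zeros: 1.6864.
I(r) = log|p(0)| + (inside sum) = 3.6889 + 1.6864 = 5.3753.
Closed form (all zeros inside, monic): I(r) = n·log(r) = 3·log(6) = 5.3753. ✓

I(r) ≈ 5.3753.


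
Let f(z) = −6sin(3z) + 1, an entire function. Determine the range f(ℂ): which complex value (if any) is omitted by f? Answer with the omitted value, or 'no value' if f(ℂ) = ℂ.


Little Picard bounds the complement of f(ℂ) to at most one point.
sin is entire and surjective onto ℂ: for every w ∈ ℂ, sin(ζ) = w has a solution ζ ∈ ℂ (e.g., via the complex inverse arcsin). With ζ = 3z this gives z = ζ/(3). Then -6·sin(3z) takes every value in -6·ℂ = ℂ, and adding 1 is a bijection of ℂ. So f is surjective and omits no value. (Note: only on the real line is sin bounded by [−1, 1].)

Omitted value: no value.


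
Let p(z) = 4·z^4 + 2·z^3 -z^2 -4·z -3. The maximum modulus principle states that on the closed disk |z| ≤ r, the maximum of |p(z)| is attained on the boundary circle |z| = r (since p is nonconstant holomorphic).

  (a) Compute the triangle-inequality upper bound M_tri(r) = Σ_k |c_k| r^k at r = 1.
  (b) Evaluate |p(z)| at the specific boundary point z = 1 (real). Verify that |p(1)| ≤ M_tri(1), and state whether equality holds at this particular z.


Coefficients: c_0 = -3, c_1 = -4, c_2 = -1, c_3 = 2, c_4 = 4. Radius r = 1.
Part (a). Triangle bound: M_tri(r) = Σ_k |c_k| r^k
  = |-3|·1^0 + |-4|·1^1 + |-1|·1^2 + |2|·1^3 + |4|·1^4
  = 3 + 4 + 1 + 2 + 4 = 14.
This bounds M(r) := max_{|z|=r} |p(z)| from above; equality holds iff all terms c_k z^k can be made to align in phase at a single z on |z|=r.
Part (b). At z = 1 (real, on the circle |z| = r):
  p(1) = (-3)·1^0 + (-4)·1^1 + (-1)·1^2 + (2)·1^3 + (4)·1^4 = -2.
  |p(1)| = 2.
Check: |p(1)| = 2 ≤ 14 = M_tri(1). ✓ Equality does not hold at z = 1 (the coefficients have mixed signs, so the terms do not all align in phase there).

M_tri(1) = 14; |p(1)| = 2; equality at z=1: no.


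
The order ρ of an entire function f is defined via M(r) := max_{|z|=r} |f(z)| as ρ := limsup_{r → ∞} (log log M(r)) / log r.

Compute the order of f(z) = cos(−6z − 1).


cos(w) is a linear combination of e^{iw} and e^{−iw} (or e^w, e^{−w} in the hyperbolic case), so |cos(w)| ≤ e^{|w|}. With w = −6z − 1, |w| ≤ 6|z| + 1 = 6r + 1 on |z| = r, giving M(r) ≤ e^{6r + 1}, so ρ ≤ 1. On a suitable ray (z = it for sin/cos; z = t for sinh/cosh, t real → ∞), |cos(−6z − 1)| grows like e^{6|t|}/2, so ρ ≥ 1. Hence ρ = 1.
Therefore ρ = 1.

Order ρ = 1.


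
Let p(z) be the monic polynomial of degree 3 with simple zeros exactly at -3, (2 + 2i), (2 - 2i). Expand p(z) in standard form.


The polynomial is p(z) = ∏_{α ∈ S} (z − α), where S = {-3, (2 + 2i), (2 - 2i)}.
Expanding the product yields: p(z) = z^3 -z^2 -4·z + 24.
Note conjugate pairs combine to real quadratics: (z − (2+2i))(z − (2−2i)) = z² − 4z + 8.
The resulting polynomial has degree 3 and real coefficients as required.

p(z) = z^3 -z^2 -4·z + 24.


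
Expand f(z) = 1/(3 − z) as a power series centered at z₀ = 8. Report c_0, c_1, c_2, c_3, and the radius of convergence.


Let w = z − z₀, so z = z₀ + w.
Then 3 − z = 3 − (z₀ + w) = (3 − z₀) − w = -5 − w.
f(z) = 1/(-5 − w) = (1/(-5)) · 1/(1 − w/(-5)) = Σ_{n≥0} w^n / (-5)^(n+1).
So c_n = 1/(-5)^(n+1):
  c_0 = 1/(-5)^1 = -1/5.
  c_1 = 1/(-5)^2 = 1/25.
  c_2 = 1/(-5)^3 = -1/125.
  c_3 = 1/(-5)^4 = 1/625.
The series is valid for |w/d| < 1, i.e. |z − z₀| < |d|.
Radius of convergence: R = |3 − z₀| = |-5| = 5 (distance from z₀ to the singularity z = 3).

c_0 = -1/5, c_1 = 1/25, c_2 = -1/125, c_3 = 1/625; R = 5.


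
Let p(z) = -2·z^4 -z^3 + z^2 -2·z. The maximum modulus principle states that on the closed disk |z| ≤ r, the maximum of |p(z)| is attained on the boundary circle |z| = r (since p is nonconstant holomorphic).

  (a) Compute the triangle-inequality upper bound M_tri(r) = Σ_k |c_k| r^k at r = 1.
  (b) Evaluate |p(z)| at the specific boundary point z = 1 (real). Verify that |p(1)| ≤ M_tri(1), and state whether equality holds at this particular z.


Coefficients: c_0 = 0, c_1 = -2, c_2 = 1, c_3 = -1, c_4 = -2. Radius r = 1.
Part (a). Triangle bound: M_tri(r) = Σ_k |c_k| r^k
  = |0|·1^0 + |-2|·1^1 + |1|·1^2 + |-1|·1^3 + |-2|·1^4
  = 0 + 2 + 1 + 1 + 2 = 6.
This bounds M(r) := max_{|z|=r} |p(z)| from above; equality holds iff all terms c_k z^k can be made to align in phase at a single z on |z|=r.
Part (b). At z = 1 (real, on the circle |z| = r):
  p(1) = (0)·1^0 + (-2)·1^1 + (1)·1^2 + (-1)·1^3 + (-2)·1^4 = -4.
  |p(1)| = 4.
Check: |p(1)| = 4 ≤ 6 = M_tri(1). ✓ Equality does not hold at z = 1 (the coefficients have mixed signs, so the terms do not all align in phase there).

M_tri(1) = 6; |p(1)| = 4; equality at z=1: no.


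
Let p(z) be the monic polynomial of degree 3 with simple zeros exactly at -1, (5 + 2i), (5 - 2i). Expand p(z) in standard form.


The polynomial is p(z) = ∏_{α ∈ S} (z − α), where S = {-1, (5 + 2i), (5 - 2i)}.
Expanding the product yields: p(z) = z^3 -9·z^2 + 19·z + 29.
Note conjugate pairs combine to real quadratics: (z − (5+2i))(z − (5−2i)) = z² − 10z + 29.
The resulting polynomial has degree 3 and real coefficients as required.

p(z) = z^3 -9·z^2 + 19·z + 29.


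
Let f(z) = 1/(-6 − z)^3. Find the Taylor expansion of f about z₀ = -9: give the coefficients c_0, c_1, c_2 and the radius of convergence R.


Let w = z − z₀, so z = z₀ + w.
Then -6 − z = -6 − (z₀ + w) = (-6 − z₀) − w = 3 − w.
f(z) = 1/(3 − w)^3 = (1/(3)^3) · (1 − w/(3))^{−3}.
By the binomial series (1−u)^{−3} = Σ_{n≥0} C(n+2, 2) u^n for |u|<1, with u = w/(3):
  c_n = C(n+2, 2) / (3)^(n+3).
  c_0 = 1/(3)^3 = 1/27.
  c_1 = 3/(3)^4 = 1/27.
  c_2 = 6/(3)^5 = 2/81.
The series is valid for |w/d| < 1, i.e. |z − z₀| < |d|.
Radius of convergence: R = |-6 − z₀| = |3| = 3 (distance from z₀ to the singularity z = -6).

c_0 = 1/27, c_1 = 1/27, c_2 = 2/81; R = 3.


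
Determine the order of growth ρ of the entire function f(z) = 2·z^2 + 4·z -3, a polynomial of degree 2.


|f(z)| ≤ Σ|c_k|·r^k = O(r^2) as r → ∞. Polynomial growth is O(e^{r^ε}) for every ε > 0 (since r^2/e^{r^ε} → 0), so ρ ≤ ε for all ε > 0, i.e. ρ = 0. Every nonconstant polynomial has order 0.
Therefore ρ = 0.

Order ρ = 0.


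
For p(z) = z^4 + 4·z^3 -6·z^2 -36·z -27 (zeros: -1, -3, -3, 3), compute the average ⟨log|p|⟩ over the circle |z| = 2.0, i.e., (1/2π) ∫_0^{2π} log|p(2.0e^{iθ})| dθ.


Zeros: -3, -3, -1, 3; r = 2.0.
Inside |z| < r: -1. Outside (|z| ≥ r): -3, -3, 3.
p(0) = -27, so log|p(0)| = log(27) = 3.2958.
Apply Jensen: I(r) = log|p(0)| + Σ_k log(r/|z_k|), summed over zeros inside |z| < r.
  log(r/|z_k|) for z_k = -1: log(2.0/1) = 0.6931
  Outside zeros (-3, -3, 3) contribute nothing to the Jensen sum.
Sum over inside zeros: 0.6931.
I(r) = log|p(0)| + (inside sum) = 3.2958 + 0.6931 = 3.9890.
Note: since some zeros are outside |z| ≤ r, the simplified n·log(r) form does NOT apply — only the inside zeros contribute.

I(r) ≈ 3.9890.


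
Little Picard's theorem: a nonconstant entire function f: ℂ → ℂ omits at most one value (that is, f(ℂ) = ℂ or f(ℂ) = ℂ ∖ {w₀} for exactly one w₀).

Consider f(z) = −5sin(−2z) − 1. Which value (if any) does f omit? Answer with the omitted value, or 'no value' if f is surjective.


Little Picard bounds the complement of f(ℂ) to at most one point.
sin is entire and surjective onto ℂ: for every w ∈ ℂ, sin(ζ) = w has a solution ζ ∈ ℂ (e.g., via the complex inverse arcsin). With ζ = −2z this gives z = ζ/(-2). Then -5·sin(−2z) takes every value in -5·ℂ = ℂ, and adding -1 is a bijection of ℂ. So f is surjective and omits no value. (Note: only on the real line is sin bounded by [−1, 1].)

Omitted value: no value.


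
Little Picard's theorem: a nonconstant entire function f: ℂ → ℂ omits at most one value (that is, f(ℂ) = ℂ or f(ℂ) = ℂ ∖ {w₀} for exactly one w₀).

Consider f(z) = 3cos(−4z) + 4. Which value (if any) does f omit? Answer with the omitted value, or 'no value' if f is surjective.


Little Picard bounds the complement of f(ℂ) to at most one point.
cos is entire and surjective onto ℂ: for every w ∈ ℂ, cos(ζ) = w has a solution ζ ∈ ℂ (e.g., via the complex inverse arccos). With ζ = −4z this gives z = ζ/(-4). Then 3·cos(−4z) takes every value in 3·ℂ = ℂ, and adding 4 is a bijection of ℂ. So f is surjective and omits no value. (Note: only on the real line is cos bounded by [−1, 1].)

Omitted value: no value.


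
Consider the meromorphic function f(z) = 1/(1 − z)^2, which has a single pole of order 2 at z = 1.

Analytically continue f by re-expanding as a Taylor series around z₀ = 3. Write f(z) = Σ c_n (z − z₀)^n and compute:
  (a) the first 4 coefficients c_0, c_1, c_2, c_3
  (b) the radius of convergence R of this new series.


Let w = z − z₀, so z = z₀ + w.
Then 1 − z = 1 − (z₀ + w) = (1 − z₀) − w = -2 − w.
f(z) = 1/(-2 − w)^2 = (1/(-2)^2) · (1 − w/(-2))^{−2}.
By the binomial series (1−u)^{−2} = Σ_{n≥0} C(n+1, 1) u^n for |u|<1, with u = w/(-2):
  c_n = C(n+1, 1) / (-2)^(n+2).
  c_0 = 1/(-2)^2 = 1/4.
  c_1 = 2/(-2)^3 = -1/4.
  c_2 = 3/(-2)^4 = 3/16.
  c_3 = 4/(-2)^5 = -1/8.
The series is valid for |w/d| < 1, i.e. |z − z₀| < |d|.
Radius of convergence: R = |1 − z₀| = |-2| = 2 (distance from z₀ to the singularity z = 1).

c_0 = 1/4, c_1 = -1/4, c_2 = 3/16, c_3 = -1/8; R = 2.


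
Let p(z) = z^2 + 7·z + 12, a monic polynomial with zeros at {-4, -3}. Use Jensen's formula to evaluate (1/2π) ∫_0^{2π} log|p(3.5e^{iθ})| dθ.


Zeros: -4, -3; r = 3.5.
Inside |z| < r: -3. Outside (|z| ≥ r): -4.
p(0) = 12, so log|p(0)| = log(12) = 2.4849.
Apply Jensen: I(r) = log|p(0)| + Σ_k log(r/|z_k|), summed over zeros inside |z| < r.
  log(r/|z_k|) for z_k = -3: log(3.5/3) = 0.1542
  Outside zeros (-4) contribute nothing to the Jensen sum.
Sum over inside zeros: 0.1542.
I(r) = log|p(0)| + (inside sum) = 2.4849 + 0.1542 = 2.6391.
Note: since some zeros are outside |z| ≤ r, the simplified n·log(r) form does NOT apply — only the inside zeros contribute.

I(r) ≈ 2.6391.
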